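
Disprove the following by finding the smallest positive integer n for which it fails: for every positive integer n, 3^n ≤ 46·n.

n = 5

We need the least positive integer n for which 3^n > 46·n.
For n = 1, 2, 3, 4 the conclusion holds.
n = 5: 3^n = 243 and 46·n = 230, so 243 > 230.
So n = 5 is the smallest counterexample.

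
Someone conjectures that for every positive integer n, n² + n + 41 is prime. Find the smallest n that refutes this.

For n = 1, 2, 3, 4, …, 37, 38, 39 the conclusion holds.
n = 40: n² + n + 41 = 1681 = 41 × 41, composite.
Thus n = 40 disproves the claim, and no smaller n works.

n = 40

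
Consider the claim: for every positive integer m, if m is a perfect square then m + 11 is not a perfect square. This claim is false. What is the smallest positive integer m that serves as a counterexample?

Check each positive integer m in order until m is a perfect square but m + 11 is a perfect square.
m = 1: 1 + 11 = 12, not a perfect square.
m = 4: 4 + 11 = 15, not a perfect square.
m = 9: 9 + 11 = 20, not a perfect square.
m = 16: 16 + 11 = 27, not a perfect square.
m = 25: 25 = 5² and 25 + 11 = 36 = 6².
So m = 25 is the smallest counterexample.

m = 25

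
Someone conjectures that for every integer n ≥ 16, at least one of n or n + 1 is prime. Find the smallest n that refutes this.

n = 20

n = 16: 17 is prime.
n = 17: 17 is prime.
n = 18: 19 is prime.
n = 19: 19 is prime.
n = 20: 20 = 2 × 10; 21 = 3 × 7 — both composite.
Thus n = 20 disproves the claim, and no smaller n works.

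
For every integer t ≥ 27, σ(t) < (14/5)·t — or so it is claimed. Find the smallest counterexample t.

For t = 27, 28, 29, 30, …, 57, 58, 59 the conclusion holds.
t = 60: σ(60) = 168; 168 ≥ 168.
So t = 60 is the smallest counterexample.

t = 60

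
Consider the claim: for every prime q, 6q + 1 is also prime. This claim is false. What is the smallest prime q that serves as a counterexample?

We need the least prime q for which 6q + 1 is not prime.
q = 2: 6q + 1 = 13, prime.
q = 3: 6q + 1 = 19, prime.
q = 5: 6q + 1 = 31, prime.
q = 7: 6q + 1 = 43, prime.
q = 11: 6q + 1 = 67, prime.
q = 13: 6q + 1 = 79, prime.
q = 17: 6q + 1 = 103, prime.
q = 19: 6q + 1 = 115 = 5 × 23, not prime.

q = 19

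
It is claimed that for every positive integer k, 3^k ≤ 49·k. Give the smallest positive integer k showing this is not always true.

k = 6

We need the least positive integer k for which 3^k > 49·k.
For k = 1, 2, 3, 4, 5 the conclusion holds.
k = 6: 3^k = 729 and 49·k = 294, so 729 > 294.
Thus k = 6 disproves the claim, and no smaller k works.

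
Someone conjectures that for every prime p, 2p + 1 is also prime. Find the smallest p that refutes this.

Check each prime p in order until 2p + 1 is not prime.
p = 2: 2p + 1 = 5, prime.
p = 3: 2p + 1 = 7, prime.
p = 5: 2p + 1 = 11, prime.
p = 7: 2p + 1 = 15 = 3 × 5, not prime.

p = 7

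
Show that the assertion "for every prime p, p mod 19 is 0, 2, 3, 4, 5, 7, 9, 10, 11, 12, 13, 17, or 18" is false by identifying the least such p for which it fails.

The first 15 eligible values, up to p = 47, all satisfy the conclusion.
p = 53: 53 mod 19 = 15 — not in {0, 2, 3, 4, 5, 7, 9, 10, 11, 12, 13, 17, 18}.

p = 53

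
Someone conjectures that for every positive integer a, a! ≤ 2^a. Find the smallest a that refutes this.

a = 4

For a = 1, 2, 3 the conclusion holds.
a = 4: a! = 24 and 2^a = 16, so 24 > 16.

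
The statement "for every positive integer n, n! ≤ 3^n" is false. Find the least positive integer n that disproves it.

n = 7

We need the least positive integer n for which n! > 3^n.
n = 1: n! = 1 and 3^n = 3, so 1 ≤ 3.
n = 2: n! = 2 and 3^n = 9, so 2 ≤ 9.
n = 3: n! = 6 and 3^n = 27, so 6 ≤ 27.
n = 4: n! = 24 and 3^n = 81, so 24 ≤ 81.
n = 5: n! = 120 and 3^n = 243, so 120 ≤ 243.
n = 6: n! = 720 and 3^n = 729, so 720 ≤ 729.
n = 7: n! = 5040 and 3^n = 2187, so 5040 > 2187.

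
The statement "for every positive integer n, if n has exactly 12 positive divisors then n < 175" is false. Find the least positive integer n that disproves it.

Check each positive integer n in order until n has exactly 12 positive divisors but the claim fails.
For n = 60, 72, 84, 90, …, 150, 156, 160 the conclusion holds.
n = 198: τ(198) = 12; 198 ≥ 175.
So n = 198 is the smallest counterexample.

n = 198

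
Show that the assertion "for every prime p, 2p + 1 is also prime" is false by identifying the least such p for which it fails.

A counterexample is any prime p such that 2p + 1 is not prime; we check each in order.
For p = 2, 3, 5 the conclusion holds.
p = 7: 2p + 1 = 15 = 3 × 5, not prime.

p = 7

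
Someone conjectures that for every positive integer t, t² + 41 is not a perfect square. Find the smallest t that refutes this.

A counterexample is any positive integer t such that t² + 41 is a perfect square; we check each in order.
For t = 1, 2, 3, 4, …, 17, 18, 19 the conclusion holds.
t = 20: 20² + 41 = 441 = 21², a perfect square.
Thus t = 20 disproves the claim, and no smaller t works.

t = 20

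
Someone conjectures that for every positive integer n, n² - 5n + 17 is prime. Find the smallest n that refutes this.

Check each positive integer n in order until n² - 5n + 17 is not prime.
For n = 1, 2, 3, 4, …, 10, 11, 12 the conclusion holds.
n = 13: n² - 5n + 17 = 121 = 11 × 11, composite.
Hence n = 13 is a counterexample.

n = 13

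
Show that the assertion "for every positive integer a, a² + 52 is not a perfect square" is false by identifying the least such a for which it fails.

a = 12

A counterexample is any positive integer a such that a² + 52 is a perfect square; we check each in order.
For a = 1, 2, 3, 4, …, 9, 10, 11 the conclusion holds.
a = 12: 12² + 52 = 196 = 14², a perfect square.
Thus a = 12 disproves the claim, and no smaller a works.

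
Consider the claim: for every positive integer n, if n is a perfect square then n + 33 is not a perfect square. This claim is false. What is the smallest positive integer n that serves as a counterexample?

Check each positive integer n in order until n is a perfect square but n + 33 is a perfect square.
n = 1: 1 + 33 = 34, not a perfect square.
n = 4: 4 + 33 = 37, not a perfect square.
n = 9: 9 + 33 = 42, not a perfect square.
n = 16: 16 = 4² and 16 + 33 = 49 = 7².
Hence n = 16 is a counterexample.

n = 16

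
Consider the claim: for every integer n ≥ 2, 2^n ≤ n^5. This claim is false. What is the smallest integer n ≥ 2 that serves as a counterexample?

Check each integer n ≥ 2 in order until 2^n > n^5.
The first 21 eligible values, up to n = 22, all satisfy the conclusion.
n = 23: 2^n = 8388608 and n^5 = 6436343, so 8388608 > 6436343.

n = 23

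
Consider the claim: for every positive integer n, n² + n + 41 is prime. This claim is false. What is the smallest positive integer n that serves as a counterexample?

n = 40

A counterexample is any positive integer n such that n² + n + 41 is not prime; we check each in order.
For n = 1, 2, 3, 4, …, 37, 38, 39 the conclusion holds.
n = 40: n² + n + 41 = 1681 = 41 × 41, composite.
So n = 40 is the smallest counterexample.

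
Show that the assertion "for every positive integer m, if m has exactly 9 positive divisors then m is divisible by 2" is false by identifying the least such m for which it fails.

For m = 36, 100, 196 the conclusion holds.
m = 225: τ(225) = 9; 225 mod 2 = 1.
So m = 225 is the smallest counterexample.

m = 225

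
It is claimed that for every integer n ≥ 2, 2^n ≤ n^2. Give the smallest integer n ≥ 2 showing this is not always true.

n = 5

We need the least integer n ≥ 2 for which 2^n > n^2.
n = 2: 2^n = 4 and n^2 = 4, so 4 ≤ 4.
n = 3: 2^n = 8 and n^2 = 9, so 8 ≤ 9.
n = 4: 2^n = 16 and n^2 = 16, so 16 ≤ 16.
n = 5: 2^n = 32 and n^2 = 25, so 32 > 25.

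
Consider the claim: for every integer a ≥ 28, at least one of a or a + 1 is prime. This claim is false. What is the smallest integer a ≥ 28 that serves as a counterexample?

a = 32

A counterexample is any integer a ≥ 28 such that a, a + 1 are both composite; we check each in order.
a = 28: 29 is prime.
a = 29: 29 is prime.
a = 30: 31 is prime.
a = 31: 31 is prime.
a = 32: 32 = 2 × 16; 33 = 3 × 11 — both composite.
Hence a = 32 is a counterexample.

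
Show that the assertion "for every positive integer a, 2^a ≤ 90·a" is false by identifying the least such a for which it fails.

A counterexample is any positive integer a such that 2^a > 90·a; we check each in order.
The first 9 eligible values, up to a = 9, all satisfy the conclusion.
a = 10: 2^a = 1024 and 90·a = 900, so 1024 > 900.
Hence a = 10 is a counterexample.

a = 10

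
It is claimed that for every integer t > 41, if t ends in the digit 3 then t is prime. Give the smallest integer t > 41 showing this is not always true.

t = 63

A counterexample is any integer t > 41 such that t ends in the digit 3 but t is not prime; we check each in order.
For t = 43, 53 the conclusion holds.
t = 63: 63 ends in 3; 63 = 3 × 21, composite.
Hence t = 63 is a counterexample.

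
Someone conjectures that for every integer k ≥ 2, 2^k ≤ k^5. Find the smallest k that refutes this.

A counterexample is any integer k ≥ 2 such that 2^k > k^5; we check each in order.
For k = 2, 3, 4, 5, …, 20, 21, 22 the conclusion holds.
k = 23: 2^k = 8388608 and k^5 = 6436343, so 8388608 > 6436343.

k = 23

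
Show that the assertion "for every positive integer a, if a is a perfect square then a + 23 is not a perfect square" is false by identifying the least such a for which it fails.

a = 121

A counterexample is any positive integer a such that a is a perfect square but a + 23 is a perfect square; we check each in order.
For a = 1, 4, 9, 16, 25, 36, 49, 64, 81, 100 the conclusion holds.
a = 121: 121 = 11² and 121 + 23 = 144 = 12².
So a = 121 is the smallest counterexample.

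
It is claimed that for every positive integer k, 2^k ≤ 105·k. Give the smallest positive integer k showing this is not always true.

The first 10 eligible values, up to k = 10, all satisfy the conclusion.
k = 11: 2^k = 2048 and 105·k = 1155, so 2048 > 1155.

k = 11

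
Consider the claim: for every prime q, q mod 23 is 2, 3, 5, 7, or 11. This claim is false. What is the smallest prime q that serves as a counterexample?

q = 13

A counterexample is any prime q such that the claim fails; we check each in order.
For q = 2, 3, 5, 7, 11 the conclusion holds.
q = 13: 13 mod 23 = 13 — not in {2, 3, 5, 7, 11}.
Thus q = 13 disproves the claim, and no smaller q works.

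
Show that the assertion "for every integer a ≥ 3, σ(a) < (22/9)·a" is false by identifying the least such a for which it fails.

The first 21 eligible values, up to a = 23, all satisfy the conclusion.
a = 24: σ(24) = 60; 60 ≥ 176/3.

a = 24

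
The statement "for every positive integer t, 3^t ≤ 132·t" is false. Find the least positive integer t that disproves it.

A counterexample is any positive integer t such that 3^t > 132·t; we check each in order.
For t = 1, 2, 3, 4, 5, 6 the conclusion holds.
t = 7: 3^t = 2187 and 132·t = 924, so 2187 > 924.

t = 7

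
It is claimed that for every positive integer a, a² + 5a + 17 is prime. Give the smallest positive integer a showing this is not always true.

We need the least positive integer a for which a² + 5a + 17 is not prime.
The first 7 eligible values, up to a = 7, all satisfy the conclusion.
a = 8: a² + 5a + 17 = 121 = 11 × 11, composite.

a = 8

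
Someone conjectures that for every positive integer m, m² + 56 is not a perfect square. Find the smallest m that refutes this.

A counterexample is any positive integer m such that m² + 56 is a perfect square; we check each in order.
m = 1: 1² + 56 = 57, not a perfect square.
m = 2: 2² + 56 = 60, not a perfect square.
m = 3: 3² + 56 = 65, not a perfect square.
m = 4: 4² + 56 = 72, not a perfect square.
m = 5: 5² + 56 = 81 = 9², a perfect square.
Hence m = 5 is a counterexample.

m = 5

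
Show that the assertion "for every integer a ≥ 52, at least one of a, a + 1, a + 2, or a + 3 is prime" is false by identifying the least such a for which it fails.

We need the least integer a ≥ 52 for which a, a + 1, a + 2, a + 3 are all composite.
a = 52: 53 is prime.
a = 53: 53 is prime.
a = 54: 54 = 2 × 27; 55 = 5 × 11; 56 = 2 × 28; 57 = 3 × 19 — all composite.
Hence a = 54 is a counterexample.

a = 54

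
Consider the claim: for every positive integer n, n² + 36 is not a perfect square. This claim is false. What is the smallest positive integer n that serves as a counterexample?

A counterexample is any positive integer n such that n² + 36 is a perfect square; we check each in order.
The first 7 eligible values, up to n = 7, all satisfy the conclusion.
n = 8: 8² + 36 = 100 = 10², a perfect square.
Thus n = 8 disproves the claim, and no smaller n works.

n = 8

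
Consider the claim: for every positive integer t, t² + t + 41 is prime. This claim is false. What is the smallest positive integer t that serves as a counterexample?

t = 40

For t = 1, 2, 3, 4, …, 37, 38, 39 the conclusion holds.
t = 40: t² + t + 41 = 1681 = 41 × 41, composite.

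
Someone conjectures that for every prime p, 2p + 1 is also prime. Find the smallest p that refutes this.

We need the least prime p for which 2p + 1 is not prime.
For p = 2, 3, 5 the conclusion holds.
p = 7: 2p + 1 = 15 = 3 × 5, not prime.
Hence p = 7 is a counterexample.

p = 7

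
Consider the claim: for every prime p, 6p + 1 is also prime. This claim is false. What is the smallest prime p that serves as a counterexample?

p = 19

A counterexample is any prime p such that 6p + 1 is not prime; we check each in order.
p = 2: 6p + 1 = 13, prime.
p = 3: 6p + 1 = 19, prime.
p = 5: 6p + 1 = 31, prime.
p = 7: 6p + 1 = 43, prime.
p = 11: 6p + 1 = 67, prime.
p = 13: 6p + 1 = 79, prime.
p = 17: 6p + 1 = 103, prime.
p = 19: 6p + 1 = 115 = 5 × 23, not prime.
So p = 19 is the smallest counterexample.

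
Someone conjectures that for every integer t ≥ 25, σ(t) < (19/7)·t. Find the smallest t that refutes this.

For t = 25, 26, 27, 28, …, 57, 58, 59 the conclusion holds.
t = 60: σ(60) = 168; 168 ≥ 1140/7.
So t = 60 is the smallest counterexample.

t = 60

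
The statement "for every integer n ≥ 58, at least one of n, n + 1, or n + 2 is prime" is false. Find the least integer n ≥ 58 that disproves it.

The first 4 eligible values, up to n = 61, all satisfy the conclusion.
n = 62: 62 = 2 × 31; 63 = 3 × 21; 64 = 2 × 32 — all composite.

n = 62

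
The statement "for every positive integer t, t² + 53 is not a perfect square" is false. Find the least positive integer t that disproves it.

A counterexample is any positive integer t such that t² + 53 is a perfect square; we check each in order.
The first 25 eligible values, up to t = 25, all satisfy the conclusion.
t = 26: 26² + 53 = 729 = 27², a perfect square.

t = 26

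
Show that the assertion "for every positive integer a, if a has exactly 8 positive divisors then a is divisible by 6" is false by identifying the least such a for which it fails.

a = 24: τ(24) = 8; 24 mod 6 = 0.
a = 30: τ(30) = 8; 30 mod 6 = 0.
a = 40: τ(40) = 8; 40 mod 6 = 4.

a = 40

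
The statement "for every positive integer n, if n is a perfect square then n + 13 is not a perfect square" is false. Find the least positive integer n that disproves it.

n = 36

The first 5 eligible values, up to n = 25, all satisfy the conclusion.
n = 36: 36 = 6² and 36 + 13 = 49 = 7².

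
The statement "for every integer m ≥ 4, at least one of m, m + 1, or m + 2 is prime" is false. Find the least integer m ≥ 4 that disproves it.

A counterexample is any integer m ≥ 4 such that m, m + 1, m + 2 are all composite; we check each in order.
m = 4: 5 is prime.
m = 5: 5 is prime.
m = 6: 7 is prime.
m = 7: 7 is prime.
m = 8: 8 = 2 × 4; 9 = 3 × 3; 10 = 2 × 5 — all composite.
Thus m = 8 disproves the claim, and no smaller m works.

m = 8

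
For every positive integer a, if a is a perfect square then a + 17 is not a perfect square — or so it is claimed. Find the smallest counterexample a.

a = 64

Check each positive integer a in order until a is a perfect square but a + 17 is a perfect square.
a = 1: 1 + 17 = 18, not a perfect square.
a = 4: 4 + 17 = 21, not a perfect square.
a = 9: 9 + 17 = 26, not a perfect square.
a = 16: 16 + 17 = 33, not a perfect square.
a = 25: 25 + 17 = 42, not a perfect square.
a = 36: 36 + 17 = 53, not a perfect square.
a = 49: 49 + 17 = 66, not a perfect square.
a = 64: 64 = 8² and 64 + 17 = 81 = 9².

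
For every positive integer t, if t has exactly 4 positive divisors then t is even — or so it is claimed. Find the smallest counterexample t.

t = 15

A counterexample is any positive integer t such that t has exactly 4 positive divisors but t is odd; we check each in order.
The first 4 eligible values, up to t = 14, all satisfy the conclusion.
t = 15: divisors of 15: 1, 3, 5, 15; 15 is odd.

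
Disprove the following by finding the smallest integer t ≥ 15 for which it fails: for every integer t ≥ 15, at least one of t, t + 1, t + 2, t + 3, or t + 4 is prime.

Check each integer t ≥ 15 in order until t, t + 1, t + 2, t + 3, t + 4 are all composite.
For t = 15, 16, 17, 18, 19, 20, 21, 22, 23 the conclusion holds.
t = 24: 24 = 2 × 12; 25 = 5 × 5; 26 = 2 × 13; 27 = 3 × 9; 28 = 2 × 14 — all composite.

t = 24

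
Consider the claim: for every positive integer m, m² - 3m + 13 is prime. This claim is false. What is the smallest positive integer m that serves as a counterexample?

m = 12

A counterexample is any positive integer m such that m² - 3m + 13 is not prime; we check each in order.
For m = 1, 2, 3, 4, …, 9, 10, 11 the conclusion holds.
m = 12: m² - 3m + 13 = 121 = 11 × 11, composite.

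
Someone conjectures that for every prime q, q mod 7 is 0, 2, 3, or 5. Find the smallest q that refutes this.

The first 4 eligible values, up to q = 7, all satisfy the conclusion.
q = 11: 11 mod 7 = 4 — not in {0, 2, 3, 5}.
So q = 11 is the smallest counterexample.

q = 11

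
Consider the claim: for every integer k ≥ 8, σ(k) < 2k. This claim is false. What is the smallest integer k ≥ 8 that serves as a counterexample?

k = 12

We need the least integer k ≥ 8 for which the claim fails.
For k = 8, 9, 10, 11 the conclusion holds.
k = 12: σ(12) = 28; 28 ≥ 24.
Thus k = 12 disproves the claim, and no smaller k works.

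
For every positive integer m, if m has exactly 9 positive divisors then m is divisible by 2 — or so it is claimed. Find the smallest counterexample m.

m = 225

We need the least positive integer m for which m has exactly 9 positive divisors but m is not divisible by 2.
m = 36: τ(36) = 9; 36 mod 2 = 0.
m = 100: τ(100) = 9; 100 mod 2 = 0.
m = 196: τ(196) = 9; 196 mod 2 = 0.
m = 225: τ(225) = 9; 225 mod 2 = 1.
Hence m = 225 is a counterexample.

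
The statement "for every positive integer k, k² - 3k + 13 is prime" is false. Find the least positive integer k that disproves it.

k = 12

Check each positive integer k in order until k² - 3k + 13 is not prime.
For k = 1, 2, 3, 4, …, 9, 10, 11 the conclusion holds.
k = 12: k² - 3k + 13 = 121 = 11 × 11, composite.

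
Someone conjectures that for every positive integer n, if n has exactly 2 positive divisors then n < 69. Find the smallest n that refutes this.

Check each positive integer n in order until n has exactly 2 positive divisors but the claim fails.
For n = 2, 3, 5, 7, …, 59, 61, 67 the conclusion holds.
n = 71: τ(71) = 2; 71 ≥ 69.
Hence n = 71 is a counterexample.

n = 71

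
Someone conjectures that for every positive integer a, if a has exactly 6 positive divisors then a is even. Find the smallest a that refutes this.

a = 45

a = 12: divisors of 12: 1, 2, 3, 4, 6, 12; 12 is even.
a = 18: divisors of 18: 1, 2, 3, 6, 9, 18; 18 is even.
a = 20: divisors of 20: 1, 2, 4, 5, 10, 20; 20 is even.
a = 28: divisors of 28: 1, 2, 4, 7, 14, 28; 28 is even.
a = 32: divisors of 32: 1, 2, 4, 8, 16, 32; 32 is even.
a = 44: divisors of 44: 1, 2, 4, 11, 22, 44; 44 is even.
a = 45: divisors of 45: 1, 3, 5, 9, 15, 45; 45 is odd.
Hence a = 45 is a counterexample.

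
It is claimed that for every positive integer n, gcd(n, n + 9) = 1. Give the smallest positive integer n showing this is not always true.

n = 3

A counterexample is any positive integer n such that gcd(n, n + 9) > 1; we check each in order.
n = 1: gcd(1, 10) = 1.
n = 2: gcd(2, 11) = 1.
n = 3: gcd(3, 12) = 3.
So n = 3 is the smallest counterexample.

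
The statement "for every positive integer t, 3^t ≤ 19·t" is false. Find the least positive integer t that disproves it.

t = 4

We need the least positive integer t for which 3^t > 19·t.
t = 1: 3^t = 3 and 19·t = 19, so 3 ≤ 19.
t = 2: 3^t = 9 and 19·t = 38, so 9 ≤ 38.
t = 3: 3^t = 27 and 19·t = 57, so 27 ≤ 57.
t = 4: 3^t = 81 and 19·t = 76, so 81 > 76.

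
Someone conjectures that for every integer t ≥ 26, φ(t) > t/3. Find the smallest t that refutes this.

t = 30

We need the least integer t ≥ 26 for which the claim fails.
For t = 26, 27, 28, 29 the conclusion holds.
t = 30: φ(30) = 8 and 30/3 = 10, so φ(30) ≤ 30/3.
Thus t = 30 disproves the claim, and no smaller t works.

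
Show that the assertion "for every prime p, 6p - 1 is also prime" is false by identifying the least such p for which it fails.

p = 11

Check each prime p in order until 6p - 1 is not prime.
p = 2: 6p - 1 = 11, prime.
p = 3: 6p - 1 = 17, prime.
p = 5: 6p - 1 = 29, prime.
p = 7: 6p - 1 = 41, prime.
p = 11: 6p - 1 = 65 = 5 × 13, not prime.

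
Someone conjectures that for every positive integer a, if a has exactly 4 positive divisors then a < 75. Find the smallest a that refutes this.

a = 77

Check each positive integer a in order until a has exactly 4 positive divisors but the claim fails.
For a = 6, 8, 10, 14, …, 65, 69, 74 the conclusion holds.
a = 77: τ(77) = 4; 77 ≥ 75.
Hence a = 77 is a counterexample.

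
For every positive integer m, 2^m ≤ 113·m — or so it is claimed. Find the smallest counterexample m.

For m = 1, 2, 3, 4, 5, 6, 7, 8, 9, 10 the conclusion holds.
m = 11: 2^m = 2048 and 113·m = 1243, so 2048 > 1243.
Hence m = 11 is a counterexample.

m = 11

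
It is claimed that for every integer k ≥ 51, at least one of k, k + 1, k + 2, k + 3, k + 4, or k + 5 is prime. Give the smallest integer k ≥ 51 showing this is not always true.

k = 90

A counterexample is any integer k ≥ 51 such that k, k + 1, k + 2, k + 3, k + 4, k + 5 are all composite; we check each in order.
For k = 51, 52, 53, 54, …, 87, 88, 89 the conclusion holds.
k = 90: 90 = 2 × 45; 91 = 7 × 13; 92 = 2 × 46; 93 = 3 × 31; 94 = 2 × 47; 95 = 5 × 19 — all composite.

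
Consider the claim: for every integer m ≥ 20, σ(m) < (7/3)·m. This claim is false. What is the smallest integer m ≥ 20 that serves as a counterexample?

The first 4 eligible values, up to m = 23, all satisfy the conclusion.
m = 24: σ(24) = 60; 60 ≥ 56.

m = 24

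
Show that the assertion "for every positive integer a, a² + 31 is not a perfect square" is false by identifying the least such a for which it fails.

a = 15

A counterexample is any positive integer a such that a² + 31 is a perfect square; we check each in order.
For a = 1, 2, 3, 4, …, 12, 13, 14 the conclusion holds.
a = 15: 15² + 31 = 256 = 16², a perfect square.
Hence a = 15 is a counterexample.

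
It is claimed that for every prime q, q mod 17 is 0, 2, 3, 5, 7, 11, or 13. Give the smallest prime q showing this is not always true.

Check each prime q in order until the claim fails.
The first 8 eligible values, up to q = 19, all satisfy the conclusion.
q = 23: 23 mod 17 = 6 — not in {0, 2, 3, 5, 7, 11, 13}.
Thus q = 23 disproves the claim, and no smaller q works.

q = 23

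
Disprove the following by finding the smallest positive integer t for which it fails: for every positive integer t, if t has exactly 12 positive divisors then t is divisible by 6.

t = 140

A counterexample is any positive integer t such that t has exactly 12 positive divisors but t is not divisible by 6; we check each in order.
t = 60: τ(60) = 12; 60 mod 6 = 0.
t = 72: τ(72) = 12; 72 mod 6 = 0.
t = 84: τ(84) = 12; 84 mod 6 = 0.
t = 90: τ(90) = 12; 90 mod 6 = 0.
t = 96: τ(96) = 12; 96 mod 6 = 0.
t = 108: τ(108) = 12; 108 mod 6 = 0.
t = 126: τ(126) = 12; 126 mod 6 = 0.
t = 132: τ(132) = 12; 132 mod 6 = 0.
t = 140: τ(140) = 12; 140 mod 6 = 2.
Thus t = 140 disproves the claim, and no smaller t works.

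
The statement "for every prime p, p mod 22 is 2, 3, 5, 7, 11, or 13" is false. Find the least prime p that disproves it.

p = 2: 2 mod 22 = 2.
p = 3: 3 mod 22 = 3.
p = 5: 5 mod 22 = 5.
p = 7: 7 mod 22 = 7.
p = 11: 11 mod 22 = 11.
p = 13: 13 mod 22 = 13.
p = 17: 17 mod 22 = 17 — not in {2, 3, 5, 7, 11, 13}.
Hence p = 17 is a counterexample.

p = 17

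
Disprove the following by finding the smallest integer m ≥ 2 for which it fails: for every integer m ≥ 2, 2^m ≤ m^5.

m = 23

A counterexample is any integer m ≥ 2 such that 2^m > m^5; we check each in order.
The first 21 eligible values, up to m = 22, all satisfy the conclusion.
m = 23: 2^m = 8388608 and m^5 = 6436343, so 8388608 > 6436343.
Hence m = 23 is a counterexample.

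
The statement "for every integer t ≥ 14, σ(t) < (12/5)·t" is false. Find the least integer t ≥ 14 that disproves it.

t = 24

A counterexample is any integer t ≥ 14 such that the claim fails; we check each in order.
For t = 14, 15, 16, 17, 18, 19, 20, 21, 22, 23 the conclusion holds.
t = 24: σ(24) = 60; 60 ≥ 288/5.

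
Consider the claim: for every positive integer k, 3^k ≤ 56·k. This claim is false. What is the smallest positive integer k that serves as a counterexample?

k = 6

We need the least positive integer k for which 3^k > 56·k.
For k = 1, 2, 3, 4, 5 the conclusion holds.
k = 6: 3^k = 729 and 56·k = 336, so 729 > 336.
Hence k = 6 is a counterexample.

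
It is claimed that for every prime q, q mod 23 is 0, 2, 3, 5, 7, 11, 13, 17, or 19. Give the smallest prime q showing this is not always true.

q = 29

A counterexample is any prime q such that the claim fails; we check each in order.
For q = 2, 3, 5, 7, 11, 13, 17, 19, 23 the conclusion holds.
q = 29: 29 mod 23 = 6 — not in {0, 2, 3, 5, 7, 11, 13, 17, 19}.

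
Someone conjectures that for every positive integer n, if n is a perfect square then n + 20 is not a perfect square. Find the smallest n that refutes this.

For n = 1, 4, 9 the conclusion holds.
n = 16: 16 = 4² and 16 + 20 = 36 = 6².
Thus n = 16 disproves the claim, and no smaller n works.

n = 16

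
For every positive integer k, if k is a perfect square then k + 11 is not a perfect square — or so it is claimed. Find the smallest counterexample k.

k = 25

For k = 1, 4, 9, 16 the conclusion holds.
k = 25: 25 = 5² and 25 + 11 = 36 = 6².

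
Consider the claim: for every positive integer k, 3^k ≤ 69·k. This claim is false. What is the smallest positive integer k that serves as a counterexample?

k = 6

The first 5 eligible values, up to k = 5, all satisfy the conclusion.
k = 6: 3^k = 729 and 69·k = 414, so 729 > 414.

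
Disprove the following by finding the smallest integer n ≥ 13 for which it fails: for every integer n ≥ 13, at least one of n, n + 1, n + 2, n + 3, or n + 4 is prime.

For n = 13, 14, 15, 16, …, 21, 22, 23 the conclusion holds.
n = 24: 24 = 2 × 12; 25 = 5 × 5; 26 = 2 × 13; 27 = 3 × 9; 28 = 2 × 14 — all composite.
So n = 24 is the smallest counterexample.

n = 24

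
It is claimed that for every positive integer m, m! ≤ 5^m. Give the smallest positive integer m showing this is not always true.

Check each positive integer m in order until m! > 5^m.
For m = 1, 2, 3, 4, …, 9, 10, 11 the conclusion holds.
m = 12: m! = 479001600 and 5^m = 244140625, so 479001600 > 244140625.
Thus m = 12 disproves the claim, and no smaller m works.

m = 12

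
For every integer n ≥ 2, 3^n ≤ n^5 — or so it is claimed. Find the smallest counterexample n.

n = 11

A counterexample is any integer n ≥ 2 such that 3^n > n^5; we check each in order.
For n = 2, 3, 4, 5, 6, 7, 8, 9, 10 the conclusion holds.
n = 11: 3^n = 177147 and n^5 = 161051, so 177147 > 161051.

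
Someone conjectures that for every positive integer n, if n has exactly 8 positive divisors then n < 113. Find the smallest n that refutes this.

n = 114

A counterexample is any positive integer n such that n has exactly 8 positive divisors but the claim fails; we check each in order.
For n = 24, 30, 40, 42, …, 104, 105, 110 the conclusion holds.
n = 114: τ(114) = 8; 114 ≥ 113.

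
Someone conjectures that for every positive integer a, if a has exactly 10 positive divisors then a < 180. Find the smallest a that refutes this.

For a = 48, 80, 112, 162, 176 the conclusion holds.
a = 208: τ(208) = 10; 208 ≥ 180.

a = 208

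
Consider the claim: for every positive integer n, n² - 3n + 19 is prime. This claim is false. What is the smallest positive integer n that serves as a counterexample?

n = 18

Check each positive integer n in order until n² - 3n + 19 is not prime.
For n = 1, 2, 3, 4, …, 15, 16, 17 the conclusion holds.
n = 18: n² - 3n + 19 = 289 = 17 × 17, composite.
Thus n = 18 disproves the claim, and no smaller n works.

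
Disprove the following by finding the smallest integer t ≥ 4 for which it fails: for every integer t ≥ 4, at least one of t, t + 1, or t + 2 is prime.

The first 4 eligible values, up to t = 7, all satisfy the conclusion.
t = 8: 8 = 2 × 4; 9 = 3 × 3; 10 = 2 × 5 — all composite.
Thus t = 8 disproves the claim, and no smaller t works.

t = 8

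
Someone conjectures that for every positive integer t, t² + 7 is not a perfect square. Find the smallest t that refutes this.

We need the least positive integer t for which t² + 7 is a perfect square.
t = 1: 1² + 7 = 8, not a perfect square.
t = 2: 2² + 7 = 11, not a perfect square.
t = 3: 3² + 7 = 16 = 4², a perfect square.
So t = 3 is the smallest counterexample.

t = 3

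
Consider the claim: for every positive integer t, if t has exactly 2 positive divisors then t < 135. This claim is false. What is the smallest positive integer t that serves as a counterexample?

Check each positive integer t in order until t has exactly 2 positive divisors but the claim fails.
The first 32 eligible values, up to t = 131, all satisfy the conclusion.
t = 137: τ(137) = 2; 137 ≥ 135.
Hence t = 137 is a counterexample.

t = 137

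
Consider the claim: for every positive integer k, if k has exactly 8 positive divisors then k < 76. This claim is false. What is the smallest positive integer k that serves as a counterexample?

We need the least positive integer k for which k has exactly 8 positive divisors but the claim fails.
The first 8 eligible values, up to k = 70, all satisfy the conclusion.
k = 78: τ(78) = 8; 78 ≥ 76.
Hence k = 78 is a counterexample.

k = 78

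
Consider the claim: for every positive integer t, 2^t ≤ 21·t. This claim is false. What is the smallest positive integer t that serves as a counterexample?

t = 8

We need the least positive integer t for which 2^t > 21·t.
The first 7 eligible values, up to t = 7, all satisfy the conclusion.
t = 8: 2^t = 256 and 21·t = 168, so 256 > 168.
Thus t = 8 disproves the claim, and no smaller t works.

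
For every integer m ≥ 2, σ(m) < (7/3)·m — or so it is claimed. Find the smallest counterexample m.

m = 12

Check each integer m ≥ 2 in order until the claim fails.
For m = 2, 3, 4, 5, 6, 7, 8, 9, 10, 11 the conclusion holds.
m = 12: σ(12) = 28; 28 ≥ 28.
Thus m = 12 disproves the claim, and no smaller m works.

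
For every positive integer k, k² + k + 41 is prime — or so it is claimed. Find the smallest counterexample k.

k = 40

A counterexample is any positive integer k such that k² + k + 41 is not prime; we check each in order.
For k = 1, 2, 3, 4, …, 37, 38, 39 the conclusion holds.
k = 40: k² + k + 41 = 1681 = 41 × 41, composite.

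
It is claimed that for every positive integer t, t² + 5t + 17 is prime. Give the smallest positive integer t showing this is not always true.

t = 8

The first 7 eligible values, up to t = 7, all satisfy the conclusion.
t = 8: t² + 5t + 17 = 121 = 11 × 11, composite.
So t = 8 is the smallest counterexample.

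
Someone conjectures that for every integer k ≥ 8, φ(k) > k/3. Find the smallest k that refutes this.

A counterexample is any integer k ≥ 8 such that the claim fails; we check each in order.
k = 8: φ(8) = 4 and 8/3 = 8/3, so φ(8) > 8/3.
k = 9: φ(9) = 6 and 9/3 = 3, so φ(9) > 9/3.
k = 10: φ(10) = 4 and 10/3 = 10/3, so φ(10) > 10/3.
k = 11: φ(11) = 10 and 11/3 = 11/3, so φ(11) > 11/3.
k = 12: φ(12) = 4 and 12/3 = 4, so φ(12) ≤ 12/3.

k = 12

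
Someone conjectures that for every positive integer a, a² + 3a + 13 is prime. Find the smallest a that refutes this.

Check each positive integer a in order until a² + 3a + 13 is not prime.
a = 1: a² + 3a + 13 = 17, prime.
a = 2: a² + 3a + 13 = 23, prime.
a = 3: a² + 3a + 13 = 31, prime.
a = 4: a² + 3a + 13 = 41, prime.
a = 5: a² + 3a + 13 = 53, prime.
a = 6: a² + 3a + 13 = 67, prime.
a = 7: a² + 3a + 13 = 83, prime.
a = 8: a² + 3a + 13 = 101, prime.
a = 9: a² + 3a + 13 = 121 = 11 × 11, composite.
Hence a = 9 is a counterexample.

a = 9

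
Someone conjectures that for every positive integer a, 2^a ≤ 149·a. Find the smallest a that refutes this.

We need the least positive integer a for which 2^a > 149·a.
For a = 1, 2, 3, 4, 5, 6, 7, 8, 9, 10 the conclusion holds.
a = 11: 2^a = 2048 and 149·a = 1639, so 2048 > 1639.
Thus a = 11 disproves the claim, and no smaller a works.

a = 11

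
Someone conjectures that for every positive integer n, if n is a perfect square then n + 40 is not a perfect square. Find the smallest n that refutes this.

Check each positive integer n in order until n is a perfect square but n + 40 is a perfect square.
For n = 1, 4 the conclusion holds.
n = 9: 9 = 3² and 9 + 40 = 49 = 7².
So n = 9 is the smallest counterexample.

n = 9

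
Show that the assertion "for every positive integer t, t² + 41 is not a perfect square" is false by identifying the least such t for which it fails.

A counterexample is any positive integer t such that t² + 41 is a perfect square; we check each in order.
The first 19 eligible values, up to t = 19, all satisfy the conclusion.
t = 20: 20² + 41 = 441 = 21², a perfect square.
Thus t = 20 disproves the claim, and no smaller t works.

t = 20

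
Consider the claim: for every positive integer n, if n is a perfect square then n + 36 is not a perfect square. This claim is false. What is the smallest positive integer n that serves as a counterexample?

n = 64

A counterexample is any positive integer n such that n is a perfect square but n + 36 is a perfect square; we check each in order.
n = 1: 1 + 36 = 37, not a perfect square.
n = 4: 4 + 36 = 40, not a perfect square.
n = 9: 9 + 36 = 45, not a perfect square.
n = 16: 16 + 36 = 52, not a perfect square.
n = 25: 25 + 36 = 61, not a perfect square.
n = 36: 36 + 36 = 72, not a perfect square.
n = 49: 49 + 36 = 85, not a perfect square.
n = 64: 64 = 8² and 64 + 36 = 100 = 10².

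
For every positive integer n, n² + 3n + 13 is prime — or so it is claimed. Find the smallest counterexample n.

n = 9

For n = 1, 2, 3, 4, 5, 6, 7, 8 the conclusion holds.
n = 9: n² + 3n + 13 = 121 = 11 × 11, composite.
Thus n = 9 disproves the claim, and no smaller n works.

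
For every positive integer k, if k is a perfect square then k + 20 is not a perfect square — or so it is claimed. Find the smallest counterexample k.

k = 16

k = 1: 1 + 20 = 21, not a perfect square.
k = 4: 4 + 20 = 24, not a perfect square.
k = 9: 9 + 20 = 29, not a perfect square.
k = 16: 16 = 4² and 16 + 20 = 36 = 6².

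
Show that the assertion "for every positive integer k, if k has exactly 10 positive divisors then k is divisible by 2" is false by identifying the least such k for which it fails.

k = 405

The first 9 eligible values, up to k = 368, all satisfy the conclusion.
k = 405: τ(405) = 10; 405 mod 2 = 1.
Thus k = 405 disproves the claim, and no smaller k works.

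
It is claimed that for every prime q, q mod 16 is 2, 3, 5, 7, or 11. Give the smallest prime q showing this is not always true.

q = 2: 2 mod 16 = 2.
q = 3: 3 mod 16 = 3.
q = 5: 5 mod 16 = 5.
q = 7: 7 mod 16 = 7.
q = 11: 11 mod 16 = 11.
q = 13: 13 mod 16 = 13 — not in {2, 3, 5, 7, 11}.

q = 13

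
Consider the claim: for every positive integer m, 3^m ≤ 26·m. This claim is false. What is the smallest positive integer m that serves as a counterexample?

m = 5

A counterexample is any positive integer m such that 3^m > 26·m; we check each in order.
For m = 1, 2, 3, 4 the conclusion holds.
m = 5: 3^m = 243 and 26·m = 130, so 243 > 130.
Thus m = 5 disproves the claim, and no smaller m works.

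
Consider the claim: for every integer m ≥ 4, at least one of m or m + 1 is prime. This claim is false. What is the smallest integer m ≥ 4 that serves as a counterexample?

m = 8

m = 4: 5 is prime.
m = 5: 5 is prime.
m = 6: 7 is prime.
m = 7: 7 is prime.
m = 8: 8 = 2 × 4; 9 = 3 × 3 — both composite.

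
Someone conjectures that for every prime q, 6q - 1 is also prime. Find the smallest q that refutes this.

The first 4 eligible values, up to q = 7, all satisfy the conclusion.
q = 11: 6q - 1 = 65 = 5 × 13, not prime.

q = 11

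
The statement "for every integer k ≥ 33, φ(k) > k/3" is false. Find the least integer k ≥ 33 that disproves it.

k = 36

Check each integer k ≥ 33 in order until the claim fails.
k = 33: φ(33) = 20 and 33/3 = 11, so φ(33) > 33/3.
k = 34: φ(34) = 16 and 34/3 = 34/3, so φ(34) > 34/3.
k = 35: φ(35) = 24 and 35/3 = 35/3, so φ(35) > 35/3.
k = 36: φ(36) = 12 and 36/3 = 12, so φ(36) ≤ 36/3.
So k = 36 is the smallest counterexample.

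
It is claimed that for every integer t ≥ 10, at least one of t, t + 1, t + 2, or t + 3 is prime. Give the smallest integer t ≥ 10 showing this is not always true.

t = 24

The first 14 eligible values, up to t = 23, all satisfy the conclusion.
t = 24: 24 = 2 × 12; 25 = 5 × 5; 26 = 2 × 13; 27 = 3 × 9 — all composite.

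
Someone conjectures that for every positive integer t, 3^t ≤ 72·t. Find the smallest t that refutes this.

t = 1: 3^t = 3 and 72·t = 72, so 3 ≤ 72.
t = 2: 3^t = 9 and 72·t = 144, so 9 ≤ 144.
t = 3: 3^t = 27 and 72·t = 216, so 27 ≤ 216.
t = 4: 3^t = 81 and 72·t = 288, so 81 ≤ 288.
t = 5: 3^t = 243 and 72·t = 360, so 243 ≤ 360.
t = 6: 3^t = 729 and 72·t = 432, so 729 > 432.
So t = 6 is the smallest counterexample.

t = 6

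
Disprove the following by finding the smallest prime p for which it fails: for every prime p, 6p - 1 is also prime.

p = 11

We need the least prime p for which 6p - 1 is not prime.
p = 2: 6p - 1 = 11, prime.
p = 3: 6p - 1 = 17, prime.
p = 5: 6p - 1 = 29, prime.
p = 7: 6p - 1 = 41, prime.
p = 11: 6p - 1 = 65 = 5 × 13, not prime.
Thus p = 11 disproves the claim, and no smaller p works.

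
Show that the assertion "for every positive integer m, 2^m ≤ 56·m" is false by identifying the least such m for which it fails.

Check each positive integer m in order until 2^m > 56·m.
For m = 1, 2, 3, 4, 5, 6, 7, 8 the conclusion holds.
m = 9: 2^m = 512 and 56·m = 504, so 512 > 504.
Thus m = 9 disproves the claim, and no smaller m works.

m = 9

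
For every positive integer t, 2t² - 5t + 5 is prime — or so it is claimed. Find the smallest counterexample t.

A counterexample is any positive integer t such that 2t² - 5t + 5 is not prime; we check each in order.
For t = 1, 2 the conclusion holds.
t = 3: 2t² - 5t + 5 = 8 = 2 × 4, composite.
So t = 3 is the smallest counterexample.

t = 3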